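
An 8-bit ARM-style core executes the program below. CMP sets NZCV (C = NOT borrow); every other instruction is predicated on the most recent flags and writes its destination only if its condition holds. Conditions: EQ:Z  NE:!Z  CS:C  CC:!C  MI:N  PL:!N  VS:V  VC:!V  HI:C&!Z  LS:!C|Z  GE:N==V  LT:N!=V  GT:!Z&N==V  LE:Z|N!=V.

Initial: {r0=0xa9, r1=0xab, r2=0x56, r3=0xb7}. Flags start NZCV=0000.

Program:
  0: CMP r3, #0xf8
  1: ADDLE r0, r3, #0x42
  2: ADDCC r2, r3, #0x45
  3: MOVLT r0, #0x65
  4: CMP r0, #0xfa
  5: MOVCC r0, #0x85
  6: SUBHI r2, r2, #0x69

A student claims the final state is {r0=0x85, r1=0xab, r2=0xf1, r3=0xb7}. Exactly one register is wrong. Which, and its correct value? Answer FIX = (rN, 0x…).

[0] flags=1000 → (cmp)
[1] flags=1000 LE?T → r0=0xf9
[2] flags=1000 CC?T → r2=0xfc
[3] flags=1000 LT?T → r0=0x65
[4] flags=0000 → (cmp)
[5] flags=0000 CC?T → r0=0x85
[6] flags=0000 HI?F → skip

FIX = (r2, 0xfc)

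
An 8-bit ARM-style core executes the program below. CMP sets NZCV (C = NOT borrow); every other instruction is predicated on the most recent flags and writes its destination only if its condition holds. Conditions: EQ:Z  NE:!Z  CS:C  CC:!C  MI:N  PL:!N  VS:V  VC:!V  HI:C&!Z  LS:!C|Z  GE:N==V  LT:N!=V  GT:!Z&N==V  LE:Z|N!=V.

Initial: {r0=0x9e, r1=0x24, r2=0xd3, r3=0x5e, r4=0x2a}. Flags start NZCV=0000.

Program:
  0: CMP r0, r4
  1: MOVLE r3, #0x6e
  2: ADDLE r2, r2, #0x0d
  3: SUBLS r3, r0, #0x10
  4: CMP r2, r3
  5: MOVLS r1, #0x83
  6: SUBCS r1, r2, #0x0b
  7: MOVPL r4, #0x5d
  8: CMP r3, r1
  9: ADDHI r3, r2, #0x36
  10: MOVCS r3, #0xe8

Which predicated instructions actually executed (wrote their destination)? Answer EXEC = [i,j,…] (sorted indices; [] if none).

EXEC = [1,2,6,7]

0: ✓ CMP  NZCV=0011
1: ✓ MOVLE  r3←0x6e
2: ✓ ADDLE  r2←0xe0
3: · SUBLS
4: ✓ CMP  NZCV=0011
5: · MOVLS
6: ✓ SUBCS  r1←0xd5
7: ✓ MOVPL  r4←0x5d
8: ✓ CMP  NZCV=1001
9: · ADDHI
10: · MOVCS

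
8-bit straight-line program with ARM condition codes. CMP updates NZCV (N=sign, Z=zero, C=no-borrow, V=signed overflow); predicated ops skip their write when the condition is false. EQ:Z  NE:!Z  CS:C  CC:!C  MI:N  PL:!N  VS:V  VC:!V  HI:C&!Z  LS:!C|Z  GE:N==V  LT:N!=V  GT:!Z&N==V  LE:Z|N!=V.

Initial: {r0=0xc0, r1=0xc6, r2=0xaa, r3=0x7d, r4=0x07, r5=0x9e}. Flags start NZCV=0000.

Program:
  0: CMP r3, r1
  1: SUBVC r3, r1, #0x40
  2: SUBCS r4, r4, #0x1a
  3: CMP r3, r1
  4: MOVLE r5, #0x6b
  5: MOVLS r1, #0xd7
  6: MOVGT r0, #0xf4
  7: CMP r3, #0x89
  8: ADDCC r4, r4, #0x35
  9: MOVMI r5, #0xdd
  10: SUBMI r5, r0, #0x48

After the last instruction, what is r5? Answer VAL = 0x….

VAL = 0xac

0: ✓ CMP  NZCV=1001
1: · SUBVC
2: · SUBCS
3: ✓ CMP  NZCV=1001
4: · MOVLE
5: ✓ MOVLS  r1←0xd7
6: ✓ MOVGT  r0←0xf4
7: ✓ CMP  NZCV=1001
8: ✓ ADDCC  r4←0x3c
9: ✓ MOVMI  r5←0xdd
10: ✓ SUBMI  r5←0xac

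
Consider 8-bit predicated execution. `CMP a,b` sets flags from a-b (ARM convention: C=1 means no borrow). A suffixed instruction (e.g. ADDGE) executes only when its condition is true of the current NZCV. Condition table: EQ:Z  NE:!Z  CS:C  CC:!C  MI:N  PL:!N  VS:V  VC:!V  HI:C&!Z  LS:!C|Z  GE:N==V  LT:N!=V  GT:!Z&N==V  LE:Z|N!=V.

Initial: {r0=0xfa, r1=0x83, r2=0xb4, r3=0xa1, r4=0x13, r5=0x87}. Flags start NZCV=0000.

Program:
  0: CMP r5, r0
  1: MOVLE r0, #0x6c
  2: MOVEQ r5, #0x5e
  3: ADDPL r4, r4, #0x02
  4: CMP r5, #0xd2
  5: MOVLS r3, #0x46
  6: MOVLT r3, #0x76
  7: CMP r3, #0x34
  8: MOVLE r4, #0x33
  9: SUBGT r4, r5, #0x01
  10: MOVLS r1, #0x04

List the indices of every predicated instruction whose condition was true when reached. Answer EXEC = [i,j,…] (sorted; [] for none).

EXEC = [1,5,6,9]

0: ✓ CMP  NZCV=1000
1: ✓ MOVLE  r0←0x6c
2: · MOVEQ
3: · ADDPL
4: ✓ CMP  NZCV=1000
5: ✓ MOVLS  r3←0x46
6: ✓ MOVLT  r3←0x76
7: ✓ CMP  NZCV=0010
8: · MOVLE
9: ✓ SUBGT  r4←0x86
10: · MOVLS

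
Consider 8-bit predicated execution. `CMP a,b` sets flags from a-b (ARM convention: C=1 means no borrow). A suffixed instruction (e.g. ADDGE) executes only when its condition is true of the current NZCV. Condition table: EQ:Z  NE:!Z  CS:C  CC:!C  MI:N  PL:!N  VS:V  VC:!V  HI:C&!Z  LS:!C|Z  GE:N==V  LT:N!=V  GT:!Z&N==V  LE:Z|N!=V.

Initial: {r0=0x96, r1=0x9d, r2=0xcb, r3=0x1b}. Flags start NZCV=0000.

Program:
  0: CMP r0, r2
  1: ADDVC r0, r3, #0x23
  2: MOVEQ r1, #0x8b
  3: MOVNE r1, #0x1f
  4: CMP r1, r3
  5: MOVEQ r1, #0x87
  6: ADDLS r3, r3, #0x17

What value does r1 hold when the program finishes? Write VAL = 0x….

VAL = 0x1f

[0] flags=1000 → (cmp)
[1] flags=1000 VC?T → r0=0x3e
[2] flags=1000 EQ?F → skip
[3] flags=1000 NE?T → r1=0x1f
[4] flags=0010 → (cmp)
[5] flags=0010 EQ?F → skip
[6] flags=0010 LS?F → skip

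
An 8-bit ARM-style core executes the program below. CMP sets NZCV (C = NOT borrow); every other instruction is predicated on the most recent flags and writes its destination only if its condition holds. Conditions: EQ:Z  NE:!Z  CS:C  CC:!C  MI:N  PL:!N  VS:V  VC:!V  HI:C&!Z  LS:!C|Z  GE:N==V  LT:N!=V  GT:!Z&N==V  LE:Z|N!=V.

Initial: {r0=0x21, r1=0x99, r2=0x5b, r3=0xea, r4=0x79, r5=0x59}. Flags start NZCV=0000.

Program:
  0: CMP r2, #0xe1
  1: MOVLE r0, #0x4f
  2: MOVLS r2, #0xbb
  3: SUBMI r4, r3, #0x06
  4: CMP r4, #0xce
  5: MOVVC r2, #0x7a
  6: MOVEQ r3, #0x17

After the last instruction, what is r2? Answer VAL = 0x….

VAL = 0xbb

0: ✓ CMP  NZCV=0000
1: · MOVLE
2: ✓ MOVLS  r2←0xbb
3: · SUBMI
4: ✓ CMP  NZCV=1001
5: · MOVVC
6: · MOVEQ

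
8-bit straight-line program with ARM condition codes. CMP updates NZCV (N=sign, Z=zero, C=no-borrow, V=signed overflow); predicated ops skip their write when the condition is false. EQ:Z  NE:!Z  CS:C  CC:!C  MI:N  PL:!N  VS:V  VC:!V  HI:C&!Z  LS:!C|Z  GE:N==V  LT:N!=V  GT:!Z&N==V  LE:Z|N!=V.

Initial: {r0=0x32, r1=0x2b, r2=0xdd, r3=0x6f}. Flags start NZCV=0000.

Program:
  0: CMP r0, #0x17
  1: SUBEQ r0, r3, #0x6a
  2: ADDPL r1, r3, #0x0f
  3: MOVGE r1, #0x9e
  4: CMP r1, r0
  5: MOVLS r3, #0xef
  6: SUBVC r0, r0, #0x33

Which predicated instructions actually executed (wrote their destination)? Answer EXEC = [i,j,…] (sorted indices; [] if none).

EXEC = [2,3]

[0] flags=0010 → (cmp)
[1] flags=0010 EQ?F → skip
[2] flags=0010 PL?T → r1=0x7e
[3] flags=0010 GE?T → r1=0x9e
[4] flags=0011 → (cmp)
[5] flags=0011 LS?F → skip
[6] flags=0011 VC?F → skip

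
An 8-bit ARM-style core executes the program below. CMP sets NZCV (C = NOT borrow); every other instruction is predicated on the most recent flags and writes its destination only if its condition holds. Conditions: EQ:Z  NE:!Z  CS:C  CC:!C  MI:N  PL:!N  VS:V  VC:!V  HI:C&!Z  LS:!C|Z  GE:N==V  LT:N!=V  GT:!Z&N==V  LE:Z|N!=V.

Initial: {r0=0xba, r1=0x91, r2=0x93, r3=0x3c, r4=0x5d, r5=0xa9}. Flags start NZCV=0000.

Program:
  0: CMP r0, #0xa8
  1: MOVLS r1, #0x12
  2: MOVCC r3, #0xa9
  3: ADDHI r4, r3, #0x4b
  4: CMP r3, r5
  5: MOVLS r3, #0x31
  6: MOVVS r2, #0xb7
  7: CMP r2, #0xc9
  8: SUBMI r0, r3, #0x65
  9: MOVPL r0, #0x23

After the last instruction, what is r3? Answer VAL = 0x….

[0] flags=0010 → (cmp)
[1] flags=0010 LS?F → skip
[2] flags=0010 CC?F → skip
[3] flags=0010 HI?T → r4=0x87
[4] flags=1001 → (cmp)
[5] flags=1001 LS?T → r3=0x31
[6] flags=1001 VS?T → r2=0xb7
[7] flags=1000 → (cmp)
[8] flags=1000 MI?T → r0=0xcc
[9] flags=1000 PL?F → skip

VAL = 0x31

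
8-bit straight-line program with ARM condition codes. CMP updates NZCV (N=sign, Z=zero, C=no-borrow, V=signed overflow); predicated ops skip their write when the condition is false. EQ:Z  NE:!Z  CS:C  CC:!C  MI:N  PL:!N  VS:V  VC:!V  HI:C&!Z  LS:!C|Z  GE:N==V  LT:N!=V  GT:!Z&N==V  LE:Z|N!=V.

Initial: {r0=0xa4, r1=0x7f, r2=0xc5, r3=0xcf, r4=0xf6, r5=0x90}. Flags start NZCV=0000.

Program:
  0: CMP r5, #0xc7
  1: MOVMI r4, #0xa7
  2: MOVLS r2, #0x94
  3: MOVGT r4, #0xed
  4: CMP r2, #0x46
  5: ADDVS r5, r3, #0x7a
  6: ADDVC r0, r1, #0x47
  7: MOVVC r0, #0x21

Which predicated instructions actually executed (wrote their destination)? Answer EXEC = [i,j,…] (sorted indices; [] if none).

[0] flags=1000 → (cmp)
[1] flags=1000 MI?T → r4=0xa7
[2] flags=1000 LS?T → r2=0x94
[3] flags=1000 GT?F → skip
[4] flags=0011 → (cmp)
[5] flags=0011 VS?T → r5=0x49
[6] flags=0011 VC?F → skip
[7] flags=0011 VC?F → skip

EXEC = [1,2,5]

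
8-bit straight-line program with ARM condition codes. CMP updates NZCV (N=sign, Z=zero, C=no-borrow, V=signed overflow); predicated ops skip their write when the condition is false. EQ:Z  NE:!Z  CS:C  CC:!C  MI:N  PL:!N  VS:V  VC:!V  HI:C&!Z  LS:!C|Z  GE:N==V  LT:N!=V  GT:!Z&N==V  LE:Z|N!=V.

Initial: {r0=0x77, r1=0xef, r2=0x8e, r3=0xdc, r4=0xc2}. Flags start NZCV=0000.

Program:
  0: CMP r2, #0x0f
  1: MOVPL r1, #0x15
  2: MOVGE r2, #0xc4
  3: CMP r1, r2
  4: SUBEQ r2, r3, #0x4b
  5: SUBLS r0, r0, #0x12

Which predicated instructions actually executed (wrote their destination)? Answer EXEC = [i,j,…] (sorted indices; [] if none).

EXEC = [1,5]

[0] flags=0011 → (cmp)
[1] flags=0011 PL?T → r1=0x15
[2] flags=0011 GE?F → skip
[3] flags=1001 → (cmp)
[4] flags=1001 EQ?F → skip
[5] flags=1001 LS?T → r0=0x65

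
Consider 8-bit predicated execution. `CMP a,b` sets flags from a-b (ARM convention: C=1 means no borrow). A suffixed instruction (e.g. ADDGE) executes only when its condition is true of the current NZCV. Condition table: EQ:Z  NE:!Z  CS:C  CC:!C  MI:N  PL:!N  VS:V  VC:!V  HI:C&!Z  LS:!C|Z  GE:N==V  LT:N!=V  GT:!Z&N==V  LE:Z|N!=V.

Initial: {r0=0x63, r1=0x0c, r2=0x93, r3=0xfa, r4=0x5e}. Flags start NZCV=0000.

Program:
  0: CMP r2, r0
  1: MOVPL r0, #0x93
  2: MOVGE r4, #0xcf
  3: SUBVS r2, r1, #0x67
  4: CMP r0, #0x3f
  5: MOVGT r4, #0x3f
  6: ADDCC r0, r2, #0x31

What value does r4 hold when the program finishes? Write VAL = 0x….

VAL = 0x5e

[0] flags=0011 → (cmp)
[1] flags=0011 PL?T → r0=0x93
[2] flags=0011 GE?F → skip
[3] flags=0011 VS?T → r2=0xa5
[4] flags=0011 → (cmp)
[5] flags=0011 GT?F → skip
[6] flags=0011 CC?F → skip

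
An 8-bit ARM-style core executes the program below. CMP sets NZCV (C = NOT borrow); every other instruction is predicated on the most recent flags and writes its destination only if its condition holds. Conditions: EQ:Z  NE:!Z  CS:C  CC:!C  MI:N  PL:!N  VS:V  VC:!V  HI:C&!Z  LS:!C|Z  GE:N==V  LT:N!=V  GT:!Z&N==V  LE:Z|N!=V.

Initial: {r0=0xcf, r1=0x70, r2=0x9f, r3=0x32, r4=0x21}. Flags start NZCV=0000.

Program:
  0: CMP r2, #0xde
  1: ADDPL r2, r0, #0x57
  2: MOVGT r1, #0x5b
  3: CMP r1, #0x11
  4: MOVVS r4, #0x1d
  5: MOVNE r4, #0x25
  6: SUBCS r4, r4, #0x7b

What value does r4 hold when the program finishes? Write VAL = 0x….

VAL = 0xaa

0: ✓ CMP  NZCV=1000
1: · ADDPL
2: · MOVGT
3: ✓ CMP  NZCV=0010
4: · MOVVS
5: ✓ MOVNE  r4←0x25
6: ✓ SUBCS  r4←0xaa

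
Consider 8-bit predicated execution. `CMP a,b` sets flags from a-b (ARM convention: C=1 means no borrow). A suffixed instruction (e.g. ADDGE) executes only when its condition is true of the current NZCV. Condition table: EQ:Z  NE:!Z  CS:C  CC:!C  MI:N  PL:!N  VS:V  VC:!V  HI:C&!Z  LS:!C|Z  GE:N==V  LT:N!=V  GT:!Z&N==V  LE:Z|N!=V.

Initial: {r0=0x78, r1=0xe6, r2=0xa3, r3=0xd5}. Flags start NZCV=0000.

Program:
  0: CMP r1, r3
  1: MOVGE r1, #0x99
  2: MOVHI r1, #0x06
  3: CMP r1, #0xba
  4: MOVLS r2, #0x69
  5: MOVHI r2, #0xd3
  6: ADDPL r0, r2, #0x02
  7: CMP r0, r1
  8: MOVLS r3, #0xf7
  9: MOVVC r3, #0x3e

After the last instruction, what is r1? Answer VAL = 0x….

0: ✓ CMP  NZCV=0010
1: ✓ MOVGE  r1←0x99
2: ✓ MOVHI  r1←0x06
3: ✓ CMP  NZCV=0000
4: ✓ MOVLS  r2←0x69
5: · MOVHI
6: ✓ ADDPL  r0←0x6b
7: ✓ CMP  NZCV=0010
8: · MOVLS
9: ✓ MOVVC  r3←0x3e

VAL = 0x06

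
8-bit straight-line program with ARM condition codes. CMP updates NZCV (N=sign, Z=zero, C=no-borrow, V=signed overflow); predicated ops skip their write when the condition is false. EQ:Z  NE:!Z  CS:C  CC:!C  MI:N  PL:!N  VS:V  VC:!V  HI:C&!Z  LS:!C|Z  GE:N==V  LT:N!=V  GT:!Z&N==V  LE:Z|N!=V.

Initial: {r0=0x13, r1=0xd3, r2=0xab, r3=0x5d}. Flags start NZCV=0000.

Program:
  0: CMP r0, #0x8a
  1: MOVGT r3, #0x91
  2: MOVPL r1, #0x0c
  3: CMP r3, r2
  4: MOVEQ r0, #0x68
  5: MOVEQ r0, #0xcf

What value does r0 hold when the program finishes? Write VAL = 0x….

[0] flags=1001 → (cmp)
[1] flags=1001 GT?T → r3=0x91
[2] flags=1001 PL?F → skip
[3] flags=1000 → (cmp)
[4] flags=1000 EQ?F → skip
[5] flags=1000 EQ?F → skip

VAL = 0x13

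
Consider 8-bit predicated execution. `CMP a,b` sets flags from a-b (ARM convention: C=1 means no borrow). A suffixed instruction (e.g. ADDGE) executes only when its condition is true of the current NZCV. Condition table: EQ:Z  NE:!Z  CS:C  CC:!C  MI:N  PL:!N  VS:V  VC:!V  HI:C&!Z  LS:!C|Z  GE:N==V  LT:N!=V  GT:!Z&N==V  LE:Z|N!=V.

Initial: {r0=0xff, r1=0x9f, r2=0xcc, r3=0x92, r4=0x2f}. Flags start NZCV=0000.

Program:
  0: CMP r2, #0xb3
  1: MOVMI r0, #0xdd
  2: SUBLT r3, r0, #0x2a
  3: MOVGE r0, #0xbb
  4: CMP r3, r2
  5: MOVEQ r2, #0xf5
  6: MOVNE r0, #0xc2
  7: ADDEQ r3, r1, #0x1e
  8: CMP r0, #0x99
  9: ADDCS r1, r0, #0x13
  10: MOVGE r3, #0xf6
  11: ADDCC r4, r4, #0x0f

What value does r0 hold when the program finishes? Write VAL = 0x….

VAL = 0xc2

0: ✓ CMP  NZCV=0010
1: · MOVMI
2: · SUBLT
3: ✓ MOVGE  r0←0xbb
4: ✓ CMP  NZCV=1000
5: · MOVEQ
6: ✓ MOVNE  r0←0xc2
7: · ADDEQ
8: ✓ CMP  NZCV=0010
9: ✓ ADDCS  r1←0xd5
10: ✓ MOVGE  r3←0xf6
11: · ADDCC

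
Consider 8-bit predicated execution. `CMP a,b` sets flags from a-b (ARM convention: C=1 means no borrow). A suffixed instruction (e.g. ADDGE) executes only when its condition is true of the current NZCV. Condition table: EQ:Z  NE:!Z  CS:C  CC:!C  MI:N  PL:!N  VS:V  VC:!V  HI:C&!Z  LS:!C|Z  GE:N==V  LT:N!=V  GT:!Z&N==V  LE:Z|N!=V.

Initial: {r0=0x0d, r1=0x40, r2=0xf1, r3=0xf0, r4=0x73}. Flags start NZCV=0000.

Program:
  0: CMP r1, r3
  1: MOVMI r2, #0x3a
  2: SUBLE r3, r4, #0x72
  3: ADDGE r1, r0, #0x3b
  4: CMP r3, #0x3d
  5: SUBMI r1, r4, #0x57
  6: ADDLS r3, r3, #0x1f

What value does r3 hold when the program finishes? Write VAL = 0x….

VAL = 0xf0

0: ✓ CMP  NZCV=0000
1: · MOVMI
2: · SUBLE
3: ✓ ADDGE  r1←0x48
4: ✓ CMP  NZCV=1010
5: ✓ SUBMI  r1←0x1c
6: · ADDLS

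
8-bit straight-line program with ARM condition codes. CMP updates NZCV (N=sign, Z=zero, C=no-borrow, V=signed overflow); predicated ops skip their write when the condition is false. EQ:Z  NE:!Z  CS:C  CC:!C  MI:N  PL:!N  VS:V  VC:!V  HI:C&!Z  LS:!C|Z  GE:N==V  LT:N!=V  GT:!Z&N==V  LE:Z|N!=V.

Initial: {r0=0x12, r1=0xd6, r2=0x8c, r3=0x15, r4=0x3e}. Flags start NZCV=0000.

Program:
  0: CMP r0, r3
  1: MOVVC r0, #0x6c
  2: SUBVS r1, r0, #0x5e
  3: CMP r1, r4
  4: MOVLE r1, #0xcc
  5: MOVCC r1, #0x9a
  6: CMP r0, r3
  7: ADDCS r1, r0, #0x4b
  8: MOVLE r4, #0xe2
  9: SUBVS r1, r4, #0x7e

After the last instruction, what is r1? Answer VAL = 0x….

[0] flags=1000 → (cmp)
[1] flags=1000 VC?T → r0=0x6c
[2] flags=1000 VS?F → skip
[3] flags=1010 → (cmp)
[4] flags=1010 LE?T → r1=0xcc
[5] flags=1010 CC?F → skip
[6] flags=0010 → (cmp)
[7] flags=0010 CS?T → r1=0xb7
[8] flags=0010 LE?F → skip
[9] flags=0010 VS?F → skip

VAL = 0xb7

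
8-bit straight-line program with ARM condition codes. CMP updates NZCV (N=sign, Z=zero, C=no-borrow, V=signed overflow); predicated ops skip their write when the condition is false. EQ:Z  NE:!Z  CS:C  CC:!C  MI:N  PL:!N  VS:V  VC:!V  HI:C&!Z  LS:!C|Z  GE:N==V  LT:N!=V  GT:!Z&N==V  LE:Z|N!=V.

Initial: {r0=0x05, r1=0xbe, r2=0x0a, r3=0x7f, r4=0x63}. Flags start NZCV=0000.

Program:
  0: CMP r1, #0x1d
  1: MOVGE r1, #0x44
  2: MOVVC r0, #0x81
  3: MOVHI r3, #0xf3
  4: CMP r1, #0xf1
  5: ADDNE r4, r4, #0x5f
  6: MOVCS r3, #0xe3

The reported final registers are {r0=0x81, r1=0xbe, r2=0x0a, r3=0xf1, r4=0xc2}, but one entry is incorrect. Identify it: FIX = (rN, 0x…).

[0] flags=1010 → (cmp)
[1] flags=1010 GE?F → skip
[2] flags=1010 VC?T → r0=0x81
[3] flags=1010 HI?T → r3=0xf3
[4] flags=1000 → (cmp)
[5] flags=1000 NE?T → r4=0xc2
[6] flags=1000 CS?F → skip

FIX = (r3, 0xf3)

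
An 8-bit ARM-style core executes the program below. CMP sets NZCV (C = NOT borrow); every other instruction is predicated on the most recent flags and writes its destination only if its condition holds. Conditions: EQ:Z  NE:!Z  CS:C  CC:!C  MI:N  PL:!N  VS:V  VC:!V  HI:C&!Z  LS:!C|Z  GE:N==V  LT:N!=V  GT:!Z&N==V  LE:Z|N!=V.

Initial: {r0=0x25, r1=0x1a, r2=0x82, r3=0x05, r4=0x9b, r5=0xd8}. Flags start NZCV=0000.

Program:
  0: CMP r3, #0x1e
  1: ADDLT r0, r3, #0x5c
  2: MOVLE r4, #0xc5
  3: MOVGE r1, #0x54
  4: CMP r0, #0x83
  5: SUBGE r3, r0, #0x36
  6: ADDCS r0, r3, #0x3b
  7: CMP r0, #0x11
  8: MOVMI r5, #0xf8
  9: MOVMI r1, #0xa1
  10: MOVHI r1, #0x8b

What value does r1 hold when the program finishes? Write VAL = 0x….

VAL = 0x8b

0: ✓ CMP  NZCV=1000
1: ✓ ADDLT  r0←0x61
2: ✓ MOVLE  r4←0xc5
3: · MOVGE
4: ✓ CMP  NZCV=1001
5: ✓ SUBGE  r3←0x2b
6: · ADDCS
7: ✓ CMP  NZCV=0010
8: · MOVMI
9: · MOVMI
10: ✓ MOVHI  r1←0x8b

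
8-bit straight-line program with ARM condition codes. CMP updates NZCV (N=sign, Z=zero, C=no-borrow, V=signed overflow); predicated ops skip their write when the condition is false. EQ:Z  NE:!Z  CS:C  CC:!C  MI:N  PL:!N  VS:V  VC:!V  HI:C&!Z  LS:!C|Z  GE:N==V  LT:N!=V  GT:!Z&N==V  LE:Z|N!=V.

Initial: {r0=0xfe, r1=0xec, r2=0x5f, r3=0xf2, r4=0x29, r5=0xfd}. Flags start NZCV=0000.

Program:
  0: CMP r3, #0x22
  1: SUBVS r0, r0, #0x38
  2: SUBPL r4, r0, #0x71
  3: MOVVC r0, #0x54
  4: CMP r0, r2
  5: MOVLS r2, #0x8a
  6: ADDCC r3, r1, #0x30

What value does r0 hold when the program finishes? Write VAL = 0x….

0: ✓ CMP  NZCV=1010
1: · SUBVS
2: · SUBPL
3: ✓ MOVVC  r0←0x54
4: ✓ CMP  NZCV=1000
5: ✓ MOVLS  r2←0x8a
6: ✓ ADDCC  r3←0x1c

VAL = 0x54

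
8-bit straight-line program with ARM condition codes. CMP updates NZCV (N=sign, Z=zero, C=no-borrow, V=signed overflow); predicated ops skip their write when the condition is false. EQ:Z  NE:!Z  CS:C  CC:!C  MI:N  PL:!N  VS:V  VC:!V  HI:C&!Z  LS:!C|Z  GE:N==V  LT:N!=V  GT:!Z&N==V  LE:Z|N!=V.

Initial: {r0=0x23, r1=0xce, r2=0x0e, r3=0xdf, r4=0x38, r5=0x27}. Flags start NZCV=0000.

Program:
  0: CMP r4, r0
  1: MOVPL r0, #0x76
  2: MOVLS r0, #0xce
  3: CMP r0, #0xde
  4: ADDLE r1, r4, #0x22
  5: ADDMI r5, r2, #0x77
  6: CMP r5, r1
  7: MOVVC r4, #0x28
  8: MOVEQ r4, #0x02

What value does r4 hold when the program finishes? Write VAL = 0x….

0: ✓ CMP  NZCV=0010
1: ✓ MOVPL  r0←0x76
2: · MOVLS
3: ✓ CMP  NZCV=1001
4: · ADDLE
5: ✓ ADDMI  r5←0x85
6: ✓ CMP  NZCV=1000
7: ✓ MOVVC  r4←0x28
8: · MOVEQ

VAL = 0x28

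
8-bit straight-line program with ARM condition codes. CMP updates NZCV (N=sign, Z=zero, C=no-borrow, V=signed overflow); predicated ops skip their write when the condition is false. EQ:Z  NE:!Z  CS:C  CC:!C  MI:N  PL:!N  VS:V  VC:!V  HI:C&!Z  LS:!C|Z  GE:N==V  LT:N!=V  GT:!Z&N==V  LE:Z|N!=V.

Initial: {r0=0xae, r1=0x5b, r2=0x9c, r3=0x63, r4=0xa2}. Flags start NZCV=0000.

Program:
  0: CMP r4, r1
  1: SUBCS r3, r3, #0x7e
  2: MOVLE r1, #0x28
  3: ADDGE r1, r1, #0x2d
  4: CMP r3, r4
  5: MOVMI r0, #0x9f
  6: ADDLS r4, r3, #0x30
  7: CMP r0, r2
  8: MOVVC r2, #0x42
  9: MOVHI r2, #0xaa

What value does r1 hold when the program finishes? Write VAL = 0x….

VAL = 0x28

[0] flags=0011 → (cmp)
[1] flags=0011 CS?T → r3=0xe5
[2] flags=0011 LE?T → r1=0x28
[3] flags=0011 GE?F → skip
[4] flags=0010 → (cmp)
[5] flags=0010 MI?F → skip
[6] flags=0010 LS?F → skip
[7] flags=0010 → (cmp)
[8] flags=0010 VC?T → r2=0x42
[9] flags=0010 HI?T → r2=0xaa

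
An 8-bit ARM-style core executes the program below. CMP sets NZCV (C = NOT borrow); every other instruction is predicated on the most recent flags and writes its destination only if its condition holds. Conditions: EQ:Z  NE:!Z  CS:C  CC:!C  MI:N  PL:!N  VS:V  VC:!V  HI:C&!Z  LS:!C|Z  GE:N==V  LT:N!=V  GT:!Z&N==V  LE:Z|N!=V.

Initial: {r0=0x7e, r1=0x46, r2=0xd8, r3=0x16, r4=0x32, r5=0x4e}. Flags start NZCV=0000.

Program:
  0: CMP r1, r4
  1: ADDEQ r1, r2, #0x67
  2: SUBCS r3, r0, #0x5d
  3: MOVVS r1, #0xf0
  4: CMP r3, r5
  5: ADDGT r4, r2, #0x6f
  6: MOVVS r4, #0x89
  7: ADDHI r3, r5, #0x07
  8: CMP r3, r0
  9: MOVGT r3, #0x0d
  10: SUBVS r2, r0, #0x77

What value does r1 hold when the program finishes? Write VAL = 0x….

VAL = 0x46

0: ✓ CMP  NZCV=0010
1: · ADDEQ
2: ✓ SUBCS  r3←0x21
3: · MOVVS
4: ✓ CMP  NZCV=1000
5: · ADDGT
6: · MOVVS
7: · ADDHI
8: ✓ CMP  NZCV=1000
9: · MOVGT
10: · SUBVS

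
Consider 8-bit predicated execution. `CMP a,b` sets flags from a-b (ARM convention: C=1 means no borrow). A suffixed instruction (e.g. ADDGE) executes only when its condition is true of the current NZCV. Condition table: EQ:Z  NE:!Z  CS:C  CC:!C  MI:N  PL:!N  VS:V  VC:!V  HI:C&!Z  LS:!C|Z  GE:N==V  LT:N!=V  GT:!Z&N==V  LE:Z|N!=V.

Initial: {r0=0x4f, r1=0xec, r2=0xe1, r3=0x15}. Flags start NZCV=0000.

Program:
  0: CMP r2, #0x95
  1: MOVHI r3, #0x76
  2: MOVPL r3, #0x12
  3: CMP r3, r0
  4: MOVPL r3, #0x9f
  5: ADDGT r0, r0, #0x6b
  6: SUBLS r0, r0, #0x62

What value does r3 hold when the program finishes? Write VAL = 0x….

0: ✓ CMP  NZCV=0010
1: ✓ MOVHI  r3←0x76
2: ✓ MOVPL  r3←0x12
3: ✓ CMP  NZCV=1000
4: · MOVPL
5: · ADDGT
6: ✓ SUBLS  r0←0xed

VAL = 0x12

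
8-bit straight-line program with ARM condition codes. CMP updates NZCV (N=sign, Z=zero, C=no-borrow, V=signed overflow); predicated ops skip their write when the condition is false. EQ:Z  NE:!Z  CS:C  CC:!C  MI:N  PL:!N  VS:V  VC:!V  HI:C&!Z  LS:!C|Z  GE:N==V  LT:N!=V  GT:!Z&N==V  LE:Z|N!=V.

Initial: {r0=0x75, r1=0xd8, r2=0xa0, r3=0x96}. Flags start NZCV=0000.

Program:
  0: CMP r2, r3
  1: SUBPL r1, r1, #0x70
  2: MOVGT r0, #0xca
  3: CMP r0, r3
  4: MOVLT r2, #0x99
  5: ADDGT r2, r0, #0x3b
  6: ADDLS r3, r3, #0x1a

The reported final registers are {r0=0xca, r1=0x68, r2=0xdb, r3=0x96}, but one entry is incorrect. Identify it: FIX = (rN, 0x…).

0: ✓ CMP  NZCV=0010
1: ✓ SUBPL  r1←0x68
2: ✓ MOVGT  r0←0xca
3: ✓ CMP  NZCV=0010
4: · MOVLT
5: ✓ ADDGT  r2←0x05
6: · ADDLS

FIX = (r2, 0x05)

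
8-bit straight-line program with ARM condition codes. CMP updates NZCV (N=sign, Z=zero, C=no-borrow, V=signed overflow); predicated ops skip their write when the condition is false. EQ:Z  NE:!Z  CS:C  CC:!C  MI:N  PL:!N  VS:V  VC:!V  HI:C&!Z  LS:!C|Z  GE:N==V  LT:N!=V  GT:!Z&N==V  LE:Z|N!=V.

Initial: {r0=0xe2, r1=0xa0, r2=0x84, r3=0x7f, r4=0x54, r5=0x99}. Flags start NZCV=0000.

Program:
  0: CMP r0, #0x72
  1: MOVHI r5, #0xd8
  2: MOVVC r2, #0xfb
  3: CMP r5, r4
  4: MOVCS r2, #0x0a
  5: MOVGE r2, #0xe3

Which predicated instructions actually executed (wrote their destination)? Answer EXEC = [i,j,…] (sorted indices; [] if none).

[0] flags=0011 → (cmp)
[1] flags=0011 HI?T → r5=0xd8
[2] flags=0011 VC?F → skip
[3] flags=1010 → (cmp)
[4] flags=1010 CS?T → r2=0x0a
[5] flags=1010 GE?F → skip

EXEC = [1,4]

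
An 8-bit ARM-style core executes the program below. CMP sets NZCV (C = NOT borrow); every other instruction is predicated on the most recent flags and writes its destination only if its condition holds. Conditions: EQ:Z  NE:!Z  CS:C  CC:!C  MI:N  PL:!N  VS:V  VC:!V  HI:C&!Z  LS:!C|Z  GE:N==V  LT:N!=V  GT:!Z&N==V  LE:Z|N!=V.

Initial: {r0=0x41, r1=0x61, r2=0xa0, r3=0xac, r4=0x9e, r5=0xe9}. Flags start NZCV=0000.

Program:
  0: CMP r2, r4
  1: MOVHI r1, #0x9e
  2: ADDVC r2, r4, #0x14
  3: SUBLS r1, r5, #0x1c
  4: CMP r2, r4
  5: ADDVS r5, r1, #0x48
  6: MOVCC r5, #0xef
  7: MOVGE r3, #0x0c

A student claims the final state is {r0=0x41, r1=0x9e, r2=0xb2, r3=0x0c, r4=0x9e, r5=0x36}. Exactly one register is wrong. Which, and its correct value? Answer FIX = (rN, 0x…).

FIX = (r5, 0xe9)

0: ✓ CMP  NZCV=0010
1: ✓ MOVHI  r1←0x9e
2: ✓ ADDVC  r2←0xb2
3: · SUBLS
4: ✓ CMP  NZCV=0010
5: · ADDVS
6: · MOVCC
7: ✓ MOVGE  r3←0x0c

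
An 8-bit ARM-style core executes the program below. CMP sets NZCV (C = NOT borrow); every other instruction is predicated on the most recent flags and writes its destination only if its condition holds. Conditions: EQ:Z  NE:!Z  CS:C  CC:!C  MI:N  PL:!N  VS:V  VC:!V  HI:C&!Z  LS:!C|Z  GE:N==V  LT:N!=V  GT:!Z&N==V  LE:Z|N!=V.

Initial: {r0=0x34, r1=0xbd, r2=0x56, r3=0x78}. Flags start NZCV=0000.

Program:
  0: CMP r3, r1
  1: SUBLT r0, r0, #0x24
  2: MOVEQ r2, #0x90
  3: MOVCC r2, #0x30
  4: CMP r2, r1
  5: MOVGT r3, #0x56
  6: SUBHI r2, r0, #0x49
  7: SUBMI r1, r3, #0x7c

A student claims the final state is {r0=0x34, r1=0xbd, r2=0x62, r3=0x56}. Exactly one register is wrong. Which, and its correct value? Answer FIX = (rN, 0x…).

FIX = (r2, 0x30)

[0] flags=1001 → (cmp)
[1] flags=1001 LT?F → skip
[2] flags=1001 EQ?F → skip
[3] flags=1001 CC?T → r2=0x30
[4] flags=0000 → (cmp)
[5] flags=0000 GT?T → r3=0x56
[6] flags=0000 HI?F → skip
[7] flags=0000 MI?F → skip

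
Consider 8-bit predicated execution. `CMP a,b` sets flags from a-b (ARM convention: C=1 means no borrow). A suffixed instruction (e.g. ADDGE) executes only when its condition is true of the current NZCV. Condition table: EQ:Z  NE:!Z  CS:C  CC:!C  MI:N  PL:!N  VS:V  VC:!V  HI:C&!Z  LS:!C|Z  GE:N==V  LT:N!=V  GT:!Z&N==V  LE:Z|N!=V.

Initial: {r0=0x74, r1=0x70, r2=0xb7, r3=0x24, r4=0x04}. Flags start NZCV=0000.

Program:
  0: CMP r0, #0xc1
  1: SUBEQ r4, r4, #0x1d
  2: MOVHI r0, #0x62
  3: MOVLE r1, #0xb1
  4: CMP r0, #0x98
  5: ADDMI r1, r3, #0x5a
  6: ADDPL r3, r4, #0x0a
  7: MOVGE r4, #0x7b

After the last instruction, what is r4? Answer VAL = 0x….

VAL = 0x7b

0: ✓ CMP  NZCV=1001
1: · SUBEQ
2: · MOVHI
3: · MOVLE
4: ✓ CMP  NZCV=1001
5: ✓ ADDMI  r1←0x7e
6: · ADDPL
7: ✓ MOVGE  r4←0x7b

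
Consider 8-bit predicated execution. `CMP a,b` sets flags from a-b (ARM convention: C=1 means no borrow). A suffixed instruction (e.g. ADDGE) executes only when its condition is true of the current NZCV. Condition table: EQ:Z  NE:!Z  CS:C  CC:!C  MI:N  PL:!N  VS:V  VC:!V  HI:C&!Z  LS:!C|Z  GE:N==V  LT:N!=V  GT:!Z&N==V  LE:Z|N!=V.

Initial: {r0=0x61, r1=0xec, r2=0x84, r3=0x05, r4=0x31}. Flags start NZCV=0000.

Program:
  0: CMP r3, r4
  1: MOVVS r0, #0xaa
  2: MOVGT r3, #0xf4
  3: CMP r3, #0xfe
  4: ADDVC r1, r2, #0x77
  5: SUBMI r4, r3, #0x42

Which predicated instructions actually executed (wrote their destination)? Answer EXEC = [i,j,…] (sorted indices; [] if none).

[0] flags=1000 → (cmp)
[1] flags=1000 VS?F → skip
[2] flags=1000 GT?F → skip
[3] flags=0000 → (cmp)
[4] flags=0000 VC?T → r1=0xfb
[5] flags=0000 MI?F → skip

EXEC = [4]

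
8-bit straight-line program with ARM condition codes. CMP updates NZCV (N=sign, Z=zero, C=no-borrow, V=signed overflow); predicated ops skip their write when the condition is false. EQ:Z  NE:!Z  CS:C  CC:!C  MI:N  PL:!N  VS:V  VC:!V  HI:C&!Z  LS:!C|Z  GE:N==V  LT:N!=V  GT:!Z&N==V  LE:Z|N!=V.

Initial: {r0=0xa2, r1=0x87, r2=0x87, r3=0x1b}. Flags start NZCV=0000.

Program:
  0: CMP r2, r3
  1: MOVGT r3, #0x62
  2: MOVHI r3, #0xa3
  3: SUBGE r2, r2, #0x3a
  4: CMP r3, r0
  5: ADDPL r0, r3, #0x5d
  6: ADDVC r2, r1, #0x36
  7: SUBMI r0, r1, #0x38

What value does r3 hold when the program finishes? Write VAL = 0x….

VAL = 0xa3

[0] flags=0011 → (cmp)
[1] flags=0011 GT?F → skip
[2] flags=0011 HI?T → r3=0xa3
[3] flags=0011 GE?F → skip
[4] flags=0010 → (cmp)
[5] flags=0010 PL?T → r0=0x00
[6] flags=0010 VC?T → r2=0xbd
[7] flags=0010 MI?F → skip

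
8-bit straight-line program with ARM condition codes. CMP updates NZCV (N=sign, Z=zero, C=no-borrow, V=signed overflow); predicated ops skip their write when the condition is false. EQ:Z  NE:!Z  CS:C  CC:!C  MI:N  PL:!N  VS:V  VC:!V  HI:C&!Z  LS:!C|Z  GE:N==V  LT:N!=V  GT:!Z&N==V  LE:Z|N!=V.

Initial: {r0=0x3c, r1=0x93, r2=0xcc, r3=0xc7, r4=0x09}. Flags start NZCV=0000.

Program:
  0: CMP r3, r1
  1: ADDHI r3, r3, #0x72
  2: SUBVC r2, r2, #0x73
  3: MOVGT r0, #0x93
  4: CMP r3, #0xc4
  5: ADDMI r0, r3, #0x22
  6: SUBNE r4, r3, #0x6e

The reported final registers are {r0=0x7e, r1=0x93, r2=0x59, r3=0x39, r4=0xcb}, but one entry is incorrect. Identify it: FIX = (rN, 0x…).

[0] flags=0010 → (cmp)
[1] flags=0010 HI?T → r3=0x39
[2] flags=0010 VC?T → r2=0x59
[3] flags=0010 GT?T → r0=0x93
[4] flags=0000 → (cmp)
[5] flags=0000 MI?F → skip
[6] flags=0000 NE?T → r4=0xcb

FIX = (r0, 0x93)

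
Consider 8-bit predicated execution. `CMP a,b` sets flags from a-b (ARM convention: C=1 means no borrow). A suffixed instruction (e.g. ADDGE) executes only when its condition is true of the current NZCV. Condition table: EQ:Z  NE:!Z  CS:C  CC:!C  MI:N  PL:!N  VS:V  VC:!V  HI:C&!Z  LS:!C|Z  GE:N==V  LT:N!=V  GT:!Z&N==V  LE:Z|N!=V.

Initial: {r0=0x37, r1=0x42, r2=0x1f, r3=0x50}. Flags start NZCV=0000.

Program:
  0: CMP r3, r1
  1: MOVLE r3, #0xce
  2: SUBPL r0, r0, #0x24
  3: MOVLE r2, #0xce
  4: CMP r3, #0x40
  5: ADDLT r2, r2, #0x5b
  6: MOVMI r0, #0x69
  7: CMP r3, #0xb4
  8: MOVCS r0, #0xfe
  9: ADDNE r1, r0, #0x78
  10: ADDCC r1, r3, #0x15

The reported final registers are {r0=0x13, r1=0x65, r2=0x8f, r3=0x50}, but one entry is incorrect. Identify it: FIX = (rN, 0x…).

0: ✓ CMP  NZCV=0010
1: · MOVLE
2: ✓ SUBPL  r0←0x13
3: · MOVLE
4: ✓ CMP  NZCV=0010
5: · ADDLT
6: · MOVMI
7: ✓ CMP  NZCV=1001
8: · MOVCS
9: ✓ ADDNE  r1←0x8b
10: ✓ ADDCC  r1←0x65

FIX = (r2, 0x1f)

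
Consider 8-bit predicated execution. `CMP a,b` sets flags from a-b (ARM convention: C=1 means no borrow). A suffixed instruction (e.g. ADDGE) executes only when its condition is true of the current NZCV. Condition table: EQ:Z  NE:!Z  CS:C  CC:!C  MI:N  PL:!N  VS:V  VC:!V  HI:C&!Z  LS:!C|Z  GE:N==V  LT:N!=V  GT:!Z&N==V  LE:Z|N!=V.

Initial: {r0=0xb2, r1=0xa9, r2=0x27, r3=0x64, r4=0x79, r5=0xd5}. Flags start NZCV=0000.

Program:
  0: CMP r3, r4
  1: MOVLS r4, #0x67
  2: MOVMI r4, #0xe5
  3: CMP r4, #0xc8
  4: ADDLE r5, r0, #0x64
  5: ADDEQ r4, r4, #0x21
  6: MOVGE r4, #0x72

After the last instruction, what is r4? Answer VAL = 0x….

0: ✓ CMP  NZCV=1000
1: ✓ MOVLS  r4←0x67
2: ✓ MOVMI  r4←0xe5
3: ✓ CMP  NZCV=0010
4: · ADDLE
5: · ADDEQ
6: ✓ MOVGE  r4←0x72

VAL = 0x72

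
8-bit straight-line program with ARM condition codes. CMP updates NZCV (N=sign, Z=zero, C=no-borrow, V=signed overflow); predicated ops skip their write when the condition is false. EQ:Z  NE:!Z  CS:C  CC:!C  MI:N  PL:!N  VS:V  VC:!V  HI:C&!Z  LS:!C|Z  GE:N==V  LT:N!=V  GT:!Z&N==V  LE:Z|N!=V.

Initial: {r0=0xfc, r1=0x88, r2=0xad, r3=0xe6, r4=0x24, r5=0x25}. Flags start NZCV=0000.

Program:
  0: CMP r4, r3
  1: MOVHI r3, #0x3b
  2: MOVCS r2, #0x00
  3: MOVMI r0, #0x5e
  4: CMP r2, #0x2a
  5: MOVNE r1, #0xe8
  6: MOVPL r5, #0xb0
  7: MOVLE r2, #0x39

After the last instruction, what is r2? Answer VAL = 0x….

VAL = 0x39

0: ✓ CMP  NZCV=0000
1: · MOVHI
2: · MOVCS
3: · MOVMI
4: ✓ CMP  NZCV=1010
5: ✓ MOVNE  r1←0xe8
6: · MOVPL
7: ✓ MOVLE  r2←0x39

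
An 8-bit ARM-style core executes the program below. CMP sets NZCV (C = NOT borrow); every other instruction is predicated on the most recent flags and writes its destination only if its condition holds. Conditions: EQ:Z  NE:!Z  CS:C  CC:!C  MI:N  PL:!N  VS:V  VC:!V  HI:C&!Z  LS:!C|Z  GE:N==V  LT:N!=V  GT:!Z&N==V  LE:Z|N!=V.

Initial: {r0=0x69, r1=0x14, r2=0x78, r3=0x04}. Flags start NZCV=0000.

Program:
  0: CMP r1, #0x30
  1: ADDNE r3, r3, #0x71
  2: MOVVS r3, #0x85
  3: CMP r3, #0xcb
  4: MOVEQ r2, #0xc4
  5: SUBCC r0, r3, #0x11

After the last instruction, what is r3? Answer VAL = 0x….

VAL = 0x75

0: ✓ CMP  NZCV=1000
1: ✓ ADDNE  r3←0x75
2: · MOVVS
3: ✓ CMP  NZCV=1001
4: · MOVEQ
5: ✓ SUBCC  r0←0x64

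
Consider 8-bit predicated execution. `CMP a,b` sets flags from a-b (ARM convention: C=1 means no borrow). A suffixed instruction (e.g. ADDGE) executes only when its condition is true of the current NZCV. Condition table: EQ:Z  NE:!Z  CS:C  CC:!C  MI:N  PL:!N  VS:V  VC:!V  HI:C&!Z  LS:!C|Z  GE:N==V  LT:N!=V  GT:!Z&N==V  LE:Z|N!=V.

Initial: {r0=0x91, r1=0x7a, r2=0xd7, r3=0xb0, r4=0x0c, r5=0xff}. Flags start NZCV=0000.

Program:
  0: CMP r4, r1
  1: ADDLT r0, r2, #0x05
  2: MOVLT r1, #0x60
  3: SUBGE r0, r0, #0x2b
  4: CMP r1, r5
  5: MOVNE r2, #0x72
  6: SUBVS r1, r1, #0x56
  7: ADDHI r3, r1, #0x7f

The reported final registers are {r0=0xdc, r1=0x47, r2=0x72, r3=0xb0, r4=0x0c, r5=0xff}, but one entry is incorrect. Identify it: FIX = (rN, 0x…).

[0] flags=1000 → (cmp)
[1] flags=1000 LT?T → r0=0xdc
[2] flags=1000 LT?T → r1=0x60
[3] flags=1000 GE?F → skip
[4] flags=0000 → (cmp)
[5] flags=0000 NE?T → r2=0x72
[6] flags=0000 VS?F → skip
[7] flags=0000 HI?F → skip

FIX = (r1, 0x60)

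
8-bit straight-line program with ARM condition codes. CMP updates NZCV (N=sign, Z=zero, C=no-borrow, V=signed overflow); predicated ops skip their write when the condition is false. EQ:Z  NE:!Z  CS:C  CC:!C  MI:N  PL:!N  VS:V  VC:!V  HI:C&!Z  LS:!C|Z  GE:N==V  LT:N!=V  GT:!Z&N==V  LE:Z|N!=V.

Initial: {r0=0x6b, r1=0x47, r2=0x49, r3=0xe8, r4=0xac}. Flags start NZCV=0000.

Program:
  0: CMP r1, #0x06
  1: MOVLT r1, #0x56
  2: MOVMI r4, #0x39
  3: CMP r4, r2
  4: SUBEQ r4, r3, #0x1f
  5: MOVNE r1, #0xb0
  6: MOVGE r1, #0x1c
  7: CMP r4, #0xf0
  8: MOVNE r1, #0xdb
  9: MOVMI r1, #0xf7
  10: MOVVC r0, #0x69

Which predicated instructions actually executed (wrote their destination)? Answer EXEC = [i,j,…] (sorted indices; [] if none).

EXEC = [5,8,9,10]

[0] flags=0010 → (cmp)
[1] flags=0010 LT?F → skip
[2] flags=0010 MI?F → skip
[3] flags=0011 → (cmp)
[4] flags=0011 EQ?F → skip
[5] flags=0011 NE?T → r1=0xb0
[6] flags=0011 GE?F → skip
[7] flags=1000 → (cmp)
[8] flags=1000 NE?T → r1=0xdb
[9] flags=1000 MI?T → r1=0xf7
[10] flags=1000 VC?T → r0=0x69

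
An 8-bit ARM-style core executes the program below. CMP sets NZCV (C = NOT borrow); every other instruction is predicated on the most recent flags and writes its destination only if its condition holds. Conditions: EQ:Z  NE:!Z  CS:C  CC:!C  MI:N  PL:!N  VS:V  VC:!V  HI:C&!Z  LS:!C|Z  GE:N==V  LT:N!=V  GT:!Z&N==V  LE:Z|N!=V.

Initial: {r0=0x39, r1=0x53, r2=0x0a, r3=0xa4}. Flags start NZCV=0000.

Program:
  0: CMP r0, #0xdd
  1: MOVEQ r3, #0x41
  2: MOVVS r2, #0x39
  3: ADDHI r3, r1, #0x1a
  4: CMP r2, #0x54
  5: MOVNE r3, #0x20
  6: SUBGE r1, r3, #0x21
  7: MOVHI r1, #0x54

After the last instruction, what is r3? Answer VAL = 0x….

0: ✓ CMP  NZCV=0000
1: · MOVEQ
2: · MOVVS
3: · ADDHI
4: ✓ CMP  NZCV=1000
5: ✓ MOVNE  r3←0x20
6: · SUBGE
7: · MOVHI

VAL = 0x20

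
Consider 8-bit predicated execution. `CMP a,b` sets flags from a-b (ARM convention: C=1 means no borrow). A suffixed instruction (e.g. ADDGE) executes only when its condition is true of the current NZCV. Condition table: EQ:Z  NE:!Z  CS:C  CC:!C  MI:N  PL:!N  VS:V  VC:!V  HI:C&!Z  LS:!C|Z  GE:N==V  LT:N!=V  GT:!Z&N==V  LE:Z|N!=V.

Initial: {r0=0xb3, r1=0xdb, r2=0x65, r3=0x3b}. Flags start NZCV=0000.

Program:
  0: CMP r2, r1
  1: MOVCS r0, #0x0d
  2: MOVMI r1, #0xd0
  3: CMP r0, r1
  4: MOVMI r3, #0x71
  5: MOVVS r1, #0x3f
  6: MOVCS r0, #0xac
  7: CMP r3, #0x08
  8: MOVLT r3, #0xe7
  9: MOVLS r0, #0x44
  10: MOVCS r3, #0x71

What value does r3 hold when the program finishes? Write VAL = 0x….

0: ✓ CMP  NZCV=1001
1: · MOVCS
2: ✓ MOVMI  r1←0xd0
3: ✓ CMP  NZCV=1000
4: ✓ MOVMI  r3←0x71
5: · MOVVS
6: · MOVCS
7: ✓ CMP  NZCV=0010
8: · MOVLT
9: · MOVLS
10: ✓ MOVCS  r3←0x71

VAL = 0x71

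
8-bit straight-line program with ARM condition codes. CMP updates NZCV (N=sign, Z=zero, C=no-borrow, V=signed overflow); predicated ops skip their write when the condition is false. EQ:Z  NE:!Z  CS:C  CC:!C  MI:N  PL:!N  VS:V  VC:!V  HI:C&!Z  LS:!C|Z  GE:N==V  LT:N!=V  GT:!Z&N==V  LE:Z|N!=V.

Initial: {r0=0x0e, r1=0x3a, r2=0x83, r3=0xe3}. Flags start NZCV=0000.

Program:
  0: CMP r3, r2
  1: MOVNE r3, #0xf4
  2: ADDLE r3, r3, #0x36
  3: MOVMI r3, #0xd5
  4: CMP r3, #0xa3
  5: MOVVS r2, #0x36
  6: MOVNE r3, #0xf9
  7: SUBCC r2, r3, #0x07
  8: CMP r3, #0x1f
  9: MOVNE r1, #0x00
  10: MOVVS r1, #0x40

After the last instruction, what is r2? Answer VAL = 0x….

[0] flags=0010 → (cmp)
[1] flags=0010 NE?T → r3=0xf4
[2] flags=0010 LE?F → skip
[3] flags=0010 MI?F → skip
[4] flags=0010 → (cmp)
[5] flags=0010 VS?F → skip
[6] flags=0010 NE?T → r3=0xf9
[7] flags=0010 CC?F → skip
[8] flags=1010 → (cmp)
[9] flags=1010 NE?T → r1=0x00
[10] flags=1010 VS?F → skip

VAL = 0x83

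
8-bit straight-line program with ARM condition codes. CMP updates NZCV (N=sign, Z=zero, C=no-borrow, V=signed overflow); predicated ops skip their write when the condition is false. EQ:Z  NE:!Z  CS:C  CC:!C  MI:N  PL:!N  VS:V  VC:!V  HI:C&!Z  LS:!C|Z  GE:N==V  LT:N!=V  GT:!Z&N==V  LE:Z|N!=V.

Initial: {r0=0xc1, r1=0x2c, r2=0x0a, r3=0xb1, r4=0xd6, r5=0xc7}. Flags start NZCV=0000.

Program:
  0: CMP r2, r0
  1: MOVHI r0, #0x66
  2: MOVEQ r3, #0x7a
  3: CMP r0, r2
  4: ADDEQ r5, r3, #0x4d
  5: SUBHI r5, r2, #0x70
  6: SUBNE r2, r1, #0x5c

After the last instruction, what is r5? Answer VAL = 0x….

[0] flags=0000 → (cmp)
[1] flags=0000 HI?F → skip
[2] flags=0000 EQ?F → skip
[3] flags=1010 → (cmp)
[4] flags=1010 EQ?F → skip
[5] flags=1010 HI?T → r5=0x9a
[6] flags=1010 NE?T → r2=0xd0

VAL = 0x9a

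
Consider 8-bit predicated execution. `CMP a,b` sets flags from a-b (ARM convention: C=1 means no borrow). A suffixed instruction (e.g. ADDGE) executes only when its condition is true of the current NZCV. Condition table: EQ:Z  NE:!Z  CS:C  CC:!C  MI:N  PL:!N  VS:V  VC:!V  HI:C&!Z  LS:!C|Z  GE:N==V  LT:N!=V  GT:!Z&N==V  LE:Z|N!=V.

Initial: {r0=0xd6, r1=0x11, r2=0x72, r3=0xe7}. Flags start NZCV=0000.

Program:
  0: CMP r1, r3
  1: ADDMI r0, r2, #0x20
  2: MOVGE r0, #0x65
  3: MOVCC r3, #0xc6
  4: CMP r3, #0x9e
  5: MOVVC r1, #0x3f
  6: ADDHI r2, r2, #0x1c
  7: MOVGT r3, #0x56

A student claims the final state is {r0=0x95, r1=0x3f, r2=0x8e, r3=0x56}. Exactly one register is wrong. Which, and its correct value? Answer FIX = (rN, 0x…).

FIX = (r0, 0x65)

0: ✓ CMP  NZCV=0000
1: · ADDMI
2: ✓ MOVGE  r0←0x65
3: ✓ MOVCC  r3←0xc6
4: ✓ CMP  NZCV=0010
5: ✓ MOVVC  r1←0x3f
6: ✓ ADDHI  r2←0x8e
7: ✓ MOVGT  r3←0x56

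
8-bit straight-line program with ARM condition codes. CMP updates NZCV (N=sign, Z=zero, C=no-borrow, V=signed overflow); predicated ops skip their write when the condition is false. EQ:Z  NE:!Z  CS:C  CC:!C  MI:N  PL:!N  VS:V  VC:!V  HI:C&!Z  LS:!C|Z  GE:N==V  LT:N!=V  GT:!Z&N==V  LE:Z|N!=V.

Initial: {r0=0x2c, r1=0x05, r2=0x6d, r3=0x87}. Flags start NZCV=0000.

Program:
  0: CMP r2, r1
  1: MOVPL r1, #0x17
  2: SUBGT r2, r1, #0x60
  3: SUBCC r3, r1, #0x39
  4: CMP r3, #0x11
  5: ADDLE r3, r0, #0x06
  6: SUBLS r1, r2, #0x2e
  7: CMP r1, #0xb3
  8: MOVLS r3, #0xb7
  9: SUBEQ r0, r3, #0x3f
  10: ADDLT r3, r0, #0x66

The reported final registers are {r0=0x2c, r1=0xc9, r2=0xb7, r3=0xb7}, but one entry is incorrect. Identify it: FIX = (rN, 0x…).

FIX = (r1, 0x17)

[0] flags=0010 → (cmp)
[1] flags=0010 PL?T → r1=0x17
[2] flags=0010 GT?T → r2=0xb7
[3] flags=0010 CC?F → skip
[4] flags=0011 → (cmp)
[5] flags=0011 LE?T → r3=0x32
[6] flags=0011 LS?F → skip
[7] flags=0000 → (cmp)
[8] flags=0000 LS?T → r3=0xb7
[9] flags=0000 EQ?F → skip
[10] flags=0000 LT?F → skip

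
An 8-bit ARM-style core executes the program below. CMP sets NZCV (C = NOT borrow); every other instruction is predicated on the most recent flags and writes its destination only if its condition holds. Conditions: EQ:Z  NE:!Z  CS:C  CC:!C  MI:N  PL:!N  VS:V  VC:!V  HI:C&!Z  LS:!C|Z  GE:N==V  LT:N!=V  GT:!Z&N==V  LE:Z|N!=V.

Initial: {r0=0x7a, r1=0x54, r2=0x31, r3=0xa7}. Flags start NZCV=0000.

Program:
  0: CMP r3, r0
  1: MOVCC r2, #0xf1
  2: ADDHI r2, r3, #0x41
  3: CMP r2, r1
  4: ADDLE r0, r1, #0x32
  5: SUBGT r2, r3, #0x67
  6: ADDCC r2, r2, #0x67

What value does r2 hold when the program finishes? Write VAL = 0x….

[0] flags=0011 → (cmp)
[1] flags=0011 CC?F → skip
[2] flags=0011 HI?T → r2=0xe8
[3] flags=1010 → (cmp)
[4] flags=1010 LE?T → r0=0x86
[5] flags=1010 GT?F → skip
[6] flags=1010 CC?F → skip

VAL = 0xe8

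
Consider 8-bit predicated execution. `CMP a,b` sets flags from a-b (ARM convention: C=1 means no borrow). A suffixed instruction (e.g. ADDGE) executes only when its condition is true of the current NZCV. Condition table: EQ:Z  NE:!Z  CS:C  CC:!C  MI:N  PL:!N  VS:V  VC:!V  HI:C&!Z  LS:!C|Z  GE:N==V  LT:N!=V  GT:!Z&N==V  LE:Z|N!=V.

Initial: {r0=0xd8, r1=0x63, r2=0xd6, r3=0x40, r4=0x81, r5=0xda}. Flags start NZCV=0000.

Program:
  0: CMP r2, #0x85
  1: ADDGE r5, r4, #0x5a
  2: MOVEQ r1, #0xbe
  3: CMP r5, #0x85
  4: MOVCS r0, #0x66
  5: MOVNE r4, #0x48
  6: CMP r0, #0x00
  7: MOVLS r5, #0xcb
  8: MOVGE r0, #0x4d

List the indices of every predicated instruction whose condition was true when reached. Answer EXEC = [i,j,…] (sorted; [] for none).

0: ✓ CMP  NZCV=0010
1: ✓ ADDGE  r5←0xdb
2: · MOVEQ
3: ✓ CMP  NZCV=0010
4: ✓ MOVCS  r0←0x66
5: ✓ MOVNE  r4←0x48
6: ✓ CMP  NZCV=0010
7: · MOVLS
8: ✓ MOVGE  r0←0x4d

EXEC = [1,4,5,8]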